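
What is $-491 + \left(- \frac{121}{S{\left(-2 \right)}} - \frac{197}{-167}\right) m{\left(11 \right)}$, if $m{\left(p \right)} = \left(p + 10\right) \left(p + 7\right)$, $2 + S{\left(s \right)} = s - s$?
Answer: $\frac{3811592}{167} \approx 22824.0$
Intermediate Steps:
$S{\left(s \right)} = -2$ ($S{\left(s \right)} = -2 + \left(s - s\right) = -2 + 0 = -2$)
$m{\left(p \right)} = \left(7 + p\right) \left(10 + p\right)$ ($m{\left(p \right)} = \left(10 + p\right) \left(7 + p\right) = \left(7 + p\right) \left(10 + p\right)$)
$-491 + \left(- \frac{121}{S{\left(-2 \right)}} - \frac{197}{-167}\right) m{\left(11 \right)} = -491 + \left(- \frac{121}{-2} - \frac{197}{-167}\right) \left(70 + 11^{2} + 17 \cdot 11\right) = -491 + \left(\left(-121\right) \left(- \frac{1}{2}\right) - - \frac{197}{167}\right) \left(70 + 121 + 187\right) = -491 + \left(\frac{121}{2} + \frac{197}{167}\right) 378 = -491 + \frac{20601}{334} \cdot 378 = -491 + \frac{3893589}{167} = \frac{3811592}{167}$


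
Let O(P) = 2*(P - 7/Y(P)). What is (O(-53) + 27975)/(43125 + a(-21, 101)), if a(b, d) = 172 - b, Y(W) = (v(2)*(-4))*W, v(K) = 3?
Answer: 8862335/13775124 ≈ 0.64336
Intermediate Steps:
Y(W) = -12*W (Y(W) = (3*(-4))*W = -12*W)
O(P) = 2*P + 7/(6*P) (O(P) = 2*(P - 7*(-1/(12*P))) = 2*(P - (-7)/(12*P)) = 2*(P + 7/(12*P)) = 2*P + 7/(6*P))
(O(-53) + 27975)/(43125 + a(-21, 101)) = ((2*(-53) + (7/6)/(-53)) + 27975)/(43125 + (172 - 1*(-21))) = ((-106 + (7/6)*(-1/53)) + 27975)/(43125 + (172 + 21)) = ((-106 - 7/318) + 27975)/(43125 + 193) = (-33715/318 + 27975)/43318 = (8862335/318)*(1/43318) = 8862335/13775124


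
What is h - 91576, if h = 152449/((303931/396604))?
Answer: 32629097940/303931 ≈ 1.0736e+5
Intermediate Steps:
h = 60461883196/303931 (h = 152449/((303931*(1/396604))) = 152449/(303931/396604) = 152449*(396604/303931) = 60461883196/303931 ≈ 1.9893e+5)
h - 91576 = 60461883196/303931 - 91576 = 32629097940/303931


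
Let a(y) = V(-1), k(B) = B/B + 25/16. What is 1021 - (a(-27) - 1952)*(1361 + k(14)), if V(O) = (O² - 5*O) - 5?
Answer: 42581303/16 ≈ 2.6613e+6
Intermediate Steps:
k(B) = 41/16 (k(B) = 1 + 25*(1/16) = 1 + 25/16 = 41/16)
V(O) = -5 + O² - 5*O
a(y) = 1 (a(y) = -5 + (-1)² - 5*(-1) = -5 + 1 + 5 = 1)
1021 - (a(-27) - 1952)*(1361 + k(14)) = 1021 - (1 - 1952)*(1361 + 41/16) = 1021 - (-1951)*21817/16 = 1021 - 1*(-42564967/16) = 1021 + 42564967/16 = 42581303/16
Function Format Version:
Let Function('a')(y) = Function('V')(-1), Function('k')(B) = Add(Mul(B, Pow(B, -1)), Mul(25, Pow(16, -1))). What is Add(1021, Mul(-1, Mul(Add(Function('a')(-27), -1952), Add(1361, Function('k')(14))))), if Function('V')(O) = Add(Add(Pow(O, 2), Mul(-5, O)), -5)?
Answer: Rational(42581303, 16) ≈ 2.6613e+6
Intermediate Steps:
Function('k')(B) = Rational(41, 16) (Function('k')(B) = Add(1, Mul(25, Rational(1, 16))) = Add(1, Rational(25, 16)) = Rational(41, 16))
Function('V')(O) = Add(-5, Pow(O, 2), Mul(-5, O))
Function('a')(y) = 1 (Function('a')(y) = Add(-5, Pow(-1, 2), Mul(-5, -1)) = Add(-5, 1, 5) = 1)
Add(1021, Mul(-1, Mul(Add(Function('a')(-27), -1952), Add(1361, Function('k')(14))))) = Add(1021, Mul(-1, Mul(Add(1, -1952), Add(1361, Rational(41, 16))))) = Add(1021, Mul(-1, Mul(-1951, Rational(21817, 16)))) = Add(1021, Mul(-1, Rational(-42564967, 16))) = Add(1021, Rational(42564967, 16)) = Rational(42581303, 16)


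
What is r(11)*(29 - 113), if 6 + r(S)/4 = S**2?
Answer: -38640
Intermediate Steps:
r(S) = -24 + 4*S**2
r(11)*(29 - 113) = (-24 + 4*11**2)*(29 - 113) = (-24 + 4*121)*(-84) = (-24 + 484)*(-84) = 460*(-84) = -38640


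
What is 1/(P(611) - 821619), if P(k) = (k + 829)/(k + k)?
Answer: -611/502008489 ≈ -1.2171e-6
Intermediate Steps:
P(k) = (829 + k)/(2*k) (P(k) = (829 + k)/((2*k)) = (829 + k)*(1/(2*k)) = (829 + k)/(2*k))
1/(P(611) - 821619) = 1/((½)*(829 + 611)/611 - 821619) = 1/((½)*(1/611)*1440 - 821619) = 1/(720/611 - 821619) = 1/(-502008489/611) = -611/502008489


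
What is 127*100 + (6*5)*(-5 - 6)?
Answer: 12370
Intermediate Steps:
127*100 + (6*5)*(-5 - 6) = 12700 + 30*(-11) = 12700 - 330 = 12370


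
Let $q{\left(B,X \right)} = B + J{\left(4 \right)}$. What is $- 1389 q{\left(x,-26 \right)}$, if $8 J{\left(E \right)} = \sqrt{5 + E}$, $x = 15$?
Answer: $- \frac{170847}{8} \approx -21356.0$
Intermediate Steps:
$J{\left(E \right)} = \frac{\sqrt{5 + E}}{8}$
$q{\left(B,X \right)} = \frac{3}{8} + B$ ($q{\left(B,X \right)} = B + \frac{\sqrt{5 + 4}}{8} = B + \frac{\sqrt{9}}{8} = B + \frac{1}{8} \cdot 3 = B + \frac{3}{8} = \frac{3}{8} + B$)
$- 1389 q{\left(x,-26 \right)} = - 1389 \left(\frac{3}{8} + 15\right) = \left(-1389\right) \frac{123}{8} = - \frac{170847}{8}$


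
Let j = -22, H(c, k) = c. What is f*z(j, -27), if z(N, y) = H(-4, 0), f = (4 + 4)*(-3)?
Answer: 96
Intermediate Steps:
f = -24 (f = 8*(-3) = -24)
z(N, y) = -4
f*z(j, -27) = -24*(-4) = 96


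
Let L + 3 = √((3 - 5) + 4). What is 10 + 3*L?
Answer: 1 + 3*√2 ≈ 5.2426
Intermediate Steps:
L = -3 + √2 (L = -3 + √((3 - 5) + 4) = -3 + √(-2 + 4) = -3 + √2 ≈ -1.5858)
10 + 3*L = 10 + 3*(-3 + √2) = 10 + (-9 + 3*√2) = 1 + 3*√2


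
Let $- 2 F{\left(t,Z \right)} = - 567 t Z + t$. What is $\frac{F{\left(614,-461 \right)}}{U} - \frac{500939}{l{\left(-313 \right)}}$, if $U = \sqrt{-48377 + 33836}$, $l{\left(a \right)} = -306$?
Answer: $\frac{29467}{18} + \frac{80246116 i \sqrt{14541}}{14541} \approx 1637.1 + 6.6547 \cdot 10^{5} i$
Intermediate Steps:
$F{\left(t,Z \right)} = - \frac{t}{2} + \frac{567 Z t}{2}$ ($F{\left(t,Z \right)} = - \frac{- 567 t Z + t}{2} = - \frac{- 567 Z t + t}{2} = - \frac{t - 567 Z t}{2} = - \frac{t}{2} + \frac{567 Z t}{2}$)
$U = i \sqrt{14541}$ ($U = \sqrt{-14541} = i \sqrt{14541} \approx 120.59 i$)
$\frac{F{\left(614,-461 \right)}}{U} - \frac{500939}{l{\left(-313 \right)}} = \frac{\frac{1}{2} \cdot 614 \left(-1 + 567 \left(-461\right)\right)}{i \sqrt{14541}} - \frac{500939}{-306} = \frac{1}{2} \cdot 614 \left(-1 - 261387\right) \left(- \frac{i \sqrt{14541}}{14541}\right) - - \frac{29467}{18} = \frac{1}{2} \cdot 614 \left(-261388\right) \left(- \frac{i \sqrt{14541}}{14541}\right) + \frac{29467}{18} = - 80246116 \left(- \frac{i \sqrt{14541}}{14541}\right) + \frac{29467}{18} = \frac{80246116 i \sqrt{14541}}{14541} + \frac{29467}{18} = \frac{29467}{18} + \frac{80246116 i \sqrt{14541}}{14541}$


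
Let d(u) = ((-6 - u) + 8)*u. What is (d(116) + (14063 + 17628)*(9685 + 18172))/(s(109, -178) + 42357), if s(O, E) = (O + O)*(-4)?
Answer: 882802963/41485 ≈ 21280.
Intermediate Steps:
d(u) = u*(2 - u) (d(u) = (2 - u)*u = u*(2 - u))
s(O, E) = -8*O (s(O, E) = (2*O)*(-4) = -8*O)
(d(116) + (14063 + 17628)*(9685 + 18172))/(s(109, -178) + 42357) = (116*(2 - 1*116) + (14063 + 17628)*(9685 + 18172))/(-8*109 + 42357) = (116*(2 - 116) + 31691*27857)/(-872 + 42357) = (116*(-114) + 882816187)/41485 = (-13224 + 882816187)*(1/41485) = 882802963*(1/41485) = 882802963/41485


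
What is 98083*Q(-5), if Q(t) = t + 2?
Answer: -294249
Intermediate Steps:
Q(t) = 2 + t
98083*Q(-5) = 98083*(2 - 5) = 98083*(-3) = -294249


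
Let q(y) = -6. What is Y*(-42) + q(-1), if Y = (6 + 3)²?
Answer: -3408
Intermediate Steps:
Y = 81 (Y = 9² = 81)
Y*(-42) + q(-1) = 81*(-42) - 6 = -3402 - 6 = -3408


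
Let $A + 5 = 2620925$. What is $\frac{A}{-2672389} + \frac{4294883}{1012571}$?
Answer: $\frac{8823730500167}{2705983602119} \approx 3.2608$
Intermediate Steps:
$A = 2620920$ ($A = -5 + 2620925 = 2620920$)
$\frac{A}{-2672389} + \frac{4294883}{1012571} = \frac{2620920}{-2672389} + \frac{4294883}{1012571} = 2620920 \left(- \frac{1}{2672389}\right) + 4294883 \cdot \frac{1}{1012571} = - \frac{2620920}{2672389} + \frac{4294883}{1012571} = \frac{8823730500167}{2705983602119}$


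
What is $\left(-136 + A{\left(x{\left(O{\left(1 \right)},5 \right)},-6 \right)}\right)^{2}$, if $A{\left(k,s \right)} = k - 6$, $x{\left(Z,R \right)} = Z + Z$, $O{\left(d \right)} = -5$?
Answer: $23104$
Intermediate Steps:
$x{\left(Z,R \right)} = 2 Z$
$A{\left(k,s \right)} = -6 + k$
$\left(-136 + A{\left(x{\left(O{\left(1 \right)},5 \right)},-6 \right)}\right)^{2} = \left(-136 + \left(-6 + 2 \left(-5\right)\right)\right)^{2} = \left(-136 - 16\right)^{2} = \left(-152\right)^{2} = 23104$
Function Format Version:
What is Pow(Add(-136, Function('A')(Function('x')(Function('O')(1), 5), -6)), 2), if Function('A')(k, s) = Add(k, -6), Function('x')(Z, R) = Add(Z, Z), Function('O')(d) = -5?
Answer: 23104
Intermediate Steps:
Function('x')(Z, R) = Mul(2, Z)
Function('A')(k, s) = Add(-6, k)
Pow(Add(-136, Function('A')(Function('x')(Function('O')(1), 5), -6)), 2) = Pow(Add(-136, Add(-6, Mul(2, -5))), 2) = Pow(Add(-136, Add(-6, -10)), 2) = Pow(Add(-136, -16), 2) = Pow(-152, 2) = 23104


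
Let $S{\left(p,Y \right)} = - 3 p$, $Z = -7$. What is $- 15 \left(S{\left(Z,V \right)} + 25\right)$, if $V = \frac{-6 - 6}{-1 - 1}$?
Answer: $-690$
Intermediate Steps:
$V = 6$ ($V = - \frac{12}{-2} = \left(-12\right) \left(- \frac{1}{2}\right) = 6$)
$- 15 \left(S{\left(Z,V \right)} + 25\right) = - 15 \left(\left(-3\right) \left(-7\right) + 25\right) = - 15 \left(21 + 25\right) = \left(-15\right) 46 = -690$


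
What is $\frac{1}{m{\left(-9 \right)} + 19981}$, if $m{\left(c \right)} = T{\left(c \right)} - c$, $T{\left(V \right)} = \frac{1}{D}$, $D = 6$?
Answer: $\frac{6}{119941} \approx 5.0025 \cdot 10^{-5}$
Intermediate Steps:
$T{\left(V \right)} = \frac{1}{6}$
$m{\left(c \right)} = \frac{1}{6} - c$
$\frac{1}{m{\left(-9 \right)} + 19981} = \frac{1}{\left(\frac{1}{6} - -9\right) + 19981} = \frac{1}{\left(\frac{1}{6} + 9\right) + 19981} = \frac{1}{\frac{55}{6} + 19981} = \frac{1}{\frac{119941}{6}} = \frac{6}{119941}$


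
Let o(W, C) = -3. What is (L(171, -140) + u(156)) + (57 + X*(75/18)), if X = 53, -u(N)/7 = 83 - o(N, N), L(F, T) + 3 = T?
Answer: -2803/6 ≈ -467.17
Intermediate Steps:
L(F, T) = -3 + T
u(N) = -602 (u(N) = -7*(83 - 1*(-3)) = -7*(83 + 3) = -7*86 = -602)
(L(171, -140) + u(156)) + (57 + X*(75/18)) = ((-3 - 140) - 602) + (57 + 53*(75/18)) = (-143 - 602) + (57 + 53*(75*(1/18))) = -745 + (57 + 53*(25/6)) = -745 + (57 + 1325/6) = -745 + 1667/6 = -2803/6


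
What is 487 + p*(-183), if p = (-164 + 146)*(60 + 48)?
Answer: 356239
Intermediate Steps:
p = -1944 (p = -18*108 = -1944)
487 + p*(-183) = 487 - 1944*(-183) = 487 + 355752 = 356239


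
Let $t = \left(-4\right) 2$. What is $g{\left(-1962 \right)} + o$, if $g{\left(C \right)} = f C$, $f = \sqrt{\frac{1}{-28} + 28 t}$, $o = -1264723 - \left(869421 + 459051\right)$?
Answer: $-2593195 - \frac{2943 i \sqrt{4879}}{7} \approx -2.5932 \cdot 10^{6} - 29367.0 i$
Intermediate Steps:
$t = -8$
$o = -2593195$ ($o = -1264723 - 1328472 = -2593195$)
$f = \frac{3 i \sqrt{4879}}{14}$ ($f = \sqrt{\frac{1}{-28} + 28 \left(-8\right)} = \sqrt{- \frac{1}{28} - 224} = \sqrt{- \frac{6273}{28}} = \frac{3 i \sqrt{4879}}{14} \approx 14.968 i$)
$g{\left(C \right)} = \frac{3 i C \sqrt{4879}}{14}$ ($g{\left(C \right)} = \frac{3 i \sqrt{4879}}{14} C = \frac{3 i C \sqrt{4879}}{14}$)
$g{\left(-1962 \right)} + o = \frac{3}{14} i \left(-1962\right) \sqrt{4879} - 2593195 = - \frac{2943 i \sqrt{4879}}{7} - 2593195 = -2593195 - \frac{2943 i \sqrt{4879}}{7}$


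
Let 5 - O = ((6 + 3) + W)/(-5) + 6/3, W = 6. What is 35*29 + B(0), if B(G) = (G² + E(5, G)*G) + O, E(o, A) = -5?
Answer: 1021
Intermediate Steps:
O = 6 (O = 5 - (((6 + 3) + 6)/(-5) + 6/3) = 5 - ((9 + 6)*(-⅕) + 6*(⅓)) = 5 - (15*(-⅕) + 2) = 5 - (-3 + 2) = 5 - 1*(-1) = 5 + 1 = 6)
B(G) = 6 + G² - 5*G (B(G) = (G² - 5*G) + 6 = 6 + G² - 5*G)
35*29 + B(0) = 35*29 + (6 + 0² - 5*0) = 1015 + (6 + 0 + 0) = 1015 + 6 = 1021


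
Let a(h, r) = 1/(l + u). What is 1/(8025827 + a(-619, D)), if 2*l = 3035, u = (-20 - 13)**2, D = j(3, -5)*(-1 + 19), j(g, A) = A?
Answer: 5213/41838636153 ≈ 1.2460e-7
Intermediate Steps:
D = -90 (D = -5*(-1 + 19) = -5*18 = -90)
u = 1089 (u = (-33)**2 = 1089)
l = 3035/2 (l = (1/2)*3035 = 3035/2 ≈ 1517.5)
a(h, r) = 2/5213 (a(h, r) = 1/(3035/2 + 1089) = 1/(5213/2) = 2/5213)
1/(8025827 + a(-619, D)) = 1/(8025827 + 2/5213) = 1/(41838636153/5213) = 5213/41838636153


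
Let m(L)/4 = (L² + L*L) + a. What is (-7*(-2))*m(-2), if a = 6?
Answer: 784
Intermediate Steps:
m(L) = 24 + 8*L² (m(L) = 4*((L² + L*L) + 6) = 4*((L² + L²) + 6) = 4*(2*L² + 6) = 4*(6 + 2*L²) = 24 + 8*L²)
(-7*(-2))*m(-2) = (-7*(-2))*(24 + 8*(-2)²) = 14*(24 + 8*4) = 14*(24 + 32) = 14*56 = 784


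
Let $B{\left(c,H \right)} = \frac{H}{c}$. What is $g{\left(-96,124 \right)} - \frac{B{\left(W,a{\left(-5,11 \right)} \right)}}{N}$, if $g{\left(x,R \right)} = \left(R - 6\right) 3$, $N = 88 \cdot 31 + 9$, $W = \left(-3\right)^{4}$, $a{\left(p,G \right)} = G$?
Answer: $\frac{78480727}{221697} \approx 354.0$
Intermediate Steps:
$W = 81$
$N = 2737$ ($N = 2728 + 9 = 2737$)
$g{\left(x,R \right)} = -18 + 3 R$ ($g{\left(x,R \right)} = \left(-6 + R\right) 3 = -18 + 3 R$)
$g{\left(-96,124 \right)} - \frac{B{\left(W,a{\left(-5,11 \right)} \right)}}{N} = \left(-18 + 3 \cdot 124\right) - \frac{11 \cdot \frac{1}{81}}{2737} = \left(-18 + 372\right) - 11 \cdot \frac{1}{81} \cdot \frac{1}{2737} = 354 - \frac{11}{81} \cdot \frac{1}{2737} = 354 - \frac{11}{221697} = \frac{78480727}{221697}$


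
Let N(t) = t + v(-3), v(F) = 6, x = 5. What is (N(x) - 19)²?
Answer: 64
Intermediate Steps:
N(t) = 6 + t (N(t) = t + 6 = 6 + t)
(N(x) - 19)² = ((6 + 5) - 19)² = (11 - 19)² = (-8)² = 64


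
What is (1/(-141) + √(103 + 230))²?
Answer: 6620374/19881 - 2*√37/47 ≈ 332.74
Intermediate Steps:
(1/(-141) + √(103 + 230))² = (-1/141 + √333)² = (-1/141 + 3*√37)²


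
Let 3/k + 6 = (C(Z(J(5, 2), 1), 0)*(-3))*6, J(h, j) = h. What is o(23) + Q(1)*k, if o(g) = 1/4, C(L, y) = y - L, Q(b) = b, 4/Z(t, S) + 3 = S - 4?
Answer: 1/12 ≈ 0.083333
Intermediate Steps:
Z(t, S) = 4/(-7 + S) (Z(t, S) = 4/(-3 + (S - 4)) = 4/(-3 + (-4 + S)) = 4/(-7 + S))
k = -⅙ (k = 3/(-6 + ((0 - 4/(-7 + 1))*(-3))*6) = 3/(-6 + ((0 - 4/(-6))*(-3))*6) = 3/(-6 + ((0 - 4*(-1)/6)*(-3))*6) = 3/(-6 + ((0 - 1*(-⅔))*(-3))*6) = 3/(-6 + ((0 + ⅔)*(-3))*6) = 3/(-6 + ((⅔)*(-3))*6) = 3/(-6 - 2*6) = 3/(-6 - 12) = 3/(-18) = 3*(-1/18) = -⅙ ≈ -0.16667)
o(g) = ¼
o(23) + Q(1)*k = ¼ + 1*(-⅙) = ¼ - ⅙ = 1/12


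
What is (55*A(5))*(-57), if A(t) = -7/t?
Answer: 4389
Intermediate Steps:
(55*A(5))*(-57) = (55*(-7/5))*(-57) = -77*(-57) = 4389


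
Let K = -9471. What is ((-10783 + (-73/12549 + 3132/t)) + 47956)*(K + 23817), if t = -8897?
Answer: 19846581530188440/37216151 ≈ 5.3328e+8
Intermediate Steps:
((-10783 + (-73/12549 + 3132/t)) + 47956)*(K + 23817) = ((-10783 + (-73/12549 + 3132/(-8897))) + 47956)*(-9471 + 23817) = ((-10783 + (-73*1/12549 + 3132*(-1/8897))) + 47956)*14346 = ((-10783 + (-73/12549 - 3132/8897)) + 47956)*14346 = ((-10783 - 39952949/111648453) + 47956)*14346 = (-1203945221648/111648453 + 47956)*14346 = (4150267990420/111648453)*14346 = 19846581530188440/37216151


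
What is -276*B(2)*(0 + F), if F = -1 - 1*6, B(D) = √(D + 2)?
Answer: 3864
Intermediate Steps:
B(D) = √(2 + D)
F = -7 (F = -1 - 6 = -7)
-276*B(2)*(0 + F) = -276*√(2 + 2)*(0 - 7) = -276*√4*(-7) = -552*(-7) = -276*(-14) = 3864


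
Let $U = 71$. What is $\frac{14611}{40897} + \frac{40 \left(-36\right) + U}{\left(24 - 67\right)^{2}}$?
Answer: $- \frac{28972254}{75618553} \approx -0.38314$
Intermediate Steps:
$\frac{14611}{40897} + \frac{40 \left(-36\right) + U}{\left(24 - 67\right)^{2}} = \frac{14611}{40897} + \frac{40 \left(-36\right) + 71}{\left(24 - 67\right)^{2}} = 14611 \cdot \frac{1}{40897} + \frac{-1440 + 71}{\left(-43\right)^{2}} = \frac{14611}{40897} - \frac{1369}{1849} = - \frac{28972254}{75618553}$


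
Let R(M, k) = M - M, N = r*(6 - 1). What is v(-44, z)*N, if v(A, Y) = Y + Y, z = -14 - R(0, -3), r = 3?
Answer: -420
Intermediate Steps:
N = 15 (N = 3*(6 - 1) = 3*5 = 15)
R(M, k) = 0
z = -14 (z = -14 - 1*0 = -14 + 0 = -14)
v(A, Y) = 2*Y
v(-44, z)*N = (2*(-14))*15 = -28*15 = -420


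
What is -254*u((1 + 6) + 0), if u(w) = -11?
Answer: 2794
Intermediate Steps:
-254*u((1 + 6) + 0) = -254*(-11) = 2794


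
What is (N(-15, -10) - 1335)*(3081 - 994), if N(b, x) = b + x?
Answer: -2838320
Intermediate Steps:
(N(-15, -10) - 1335)*(3081 - 994) = ((-15 - 10) - 1335)*(3081 - 994) = (-25 - 1335)*2087 = -1360*2087 = -2838320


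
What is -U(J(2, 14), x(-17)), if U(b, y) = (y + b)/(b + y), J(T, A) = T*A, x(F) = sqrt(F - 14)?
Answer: -1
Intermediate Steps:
x(F) = sqrt(-14 + F)
J(T, A) = A*T
U(b, y) = 1 (U(b, y) = (b + y)/(b + y) = 1)
-U(J(2, 14), x(-17)) = -1*1 = -1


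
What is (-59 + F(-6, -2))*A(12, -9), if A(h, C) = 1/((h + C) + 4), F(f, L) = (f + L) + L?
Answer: -69/7 ≈ -9.8571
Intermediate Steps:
F(f, L) = f + 2*L (F(f, L) = (L + f) + L = f + 2*L)
A(h, C) = 1/(4 + C + h) (A(h, C) = 1/((C + h) + 4) = 1/(4 + C + h))
(-59 + F(-6, -2))*A(12, -9) = (-59 + (-6 + 2*(-2)))/(4 - 9 + 12) = (-59 + (-6 - 4))/7 = (-59 - 10)*(⅐) = -69*⅐ = -69/7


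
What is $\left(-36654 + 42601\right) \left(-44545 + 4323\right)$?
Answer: $-239200234$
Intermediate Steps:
$\left(-36654 + 42601\right) \left(-44545 + 4323\right) = 5947 \left(-40222\right) = -239200234$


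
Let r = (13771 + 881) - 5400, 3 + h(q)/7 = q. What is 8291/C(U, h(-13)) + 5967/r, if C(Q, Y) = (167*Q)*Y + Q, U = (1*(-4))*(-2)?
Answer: 22669391/38453368 ≈ 0.58953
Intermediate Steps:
U = 8 (U = -4*(-2) = 8)
h(q) = -21 + 7*q
C(Q, Y) = Q + 167*Q*Y (C(Q, Y) = 167*Q*Y + Q = Q + 167*Q*Y)
r = 9252 (r = 14652 - 5400 = 9252)
8291/C(U, h(-13)) + 5967/r = 8291/((8*(1 + 167*(-21 + 7*(-13))))) + 5967/9252 = 8291/((8*(1 + 167*(-21 - 91)))) + 5967*(1/9252) = 8291/((8*(1 + 167*(-112)))) + 663/1028 = 8291/((8*(1 - 18704))) + 663/1028 = 8291/((8*(-18703))) + 663/1028 = 8291/(-149624) + 663/1028 = 8291*(-1/149624) + 663/1028 = -8291/149624 + 663/1028 = 22669391/38453368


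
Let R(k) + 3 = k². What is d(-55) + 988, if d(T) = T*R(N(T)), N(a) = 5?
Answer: -222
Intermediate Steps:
R(k) = -3 + k²
d(T) = 22*T (d(T) = T*(-3 + 5²) = T*(-3 + 25) = T*22 = 22*T)
d(-55) + 988 = 22*(-55) + 988 = -1210 + 988 = -222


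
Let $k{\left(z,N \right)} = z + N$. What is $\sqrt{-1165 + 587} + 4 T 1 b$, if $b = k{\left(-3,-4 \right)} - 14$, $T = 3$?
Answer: $-252 + 17 i \sqrt{2} \approx -252.0 + 24.042 i$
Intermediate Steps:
$k{\left(z,N \right)} = N + z$
$b = -21$ ($b = \left(-4 - 3\right) - 14 = -7 - 14 = -21$)
$\sqrt{-1165 + 587} + 4 T 1 b = \sqrt{-1165 + 587} + 4 \cdot 3 \cdot 1 \left(-21\right) = \sqrt{-578} + 12 \cdot 1 \left(-21\right) = 17 i \sqrt{2} + 12 \left(-21\right) = 17 i \sqrt{2} - 252 = -252 + 17 i \sqrt{2}$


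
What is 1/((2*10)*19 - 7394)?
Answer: -1/7014 ≈ -0.00014257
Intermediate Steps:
1/((2*10)*19 - 7394) = 1/(20*19 - 7394) = 1/(380 - 7394) = 1/(-7014) = -1/7014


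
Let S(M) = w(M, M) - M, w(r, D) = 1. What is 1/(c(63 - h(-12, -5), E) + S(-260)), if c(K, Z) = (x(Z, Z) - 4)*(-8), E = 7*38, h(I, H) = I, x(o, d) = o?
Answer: -1/1835 ≈ -0.00054496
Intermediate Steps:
E = 266
S(M) = 1 - M
c(K, Z) = 32 - 8*Z (c(K, Z) = (Z - 4)*(-8) = (-4 + Z)*(-8) = 32 - 8*Z)
1/(c(63 - h(-12, -5), E) + S(-260)) = 1/((32 - 8*266) + (1 - 1*(-260))) = 1/((32 - 2128) + (1 + 260)) = 1/(-2096 + 261) = 1/(-1835) = -1/1835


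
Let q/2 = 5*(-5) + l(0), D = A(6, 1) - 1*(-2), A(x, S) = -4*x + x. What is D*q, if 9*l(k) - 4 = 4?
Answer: 6944/9 ≈ 771.56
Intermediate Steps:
l(k) = 8/9 (l(k) = 4/9 + (⅑)*4 = 4/9 + 4/9 = 8/9)
A(x, S) = -3*x
D = -16 (D = -3*6 - 1*(-2) = -18 + 2 = -16)
q = -434/9 (q = 2*(5*(-5) + 8/9) = 2*(-25 + 8/9) = 2*(-217/9) = -434/9 ≈ -48.222)
D*q = -16*(-434/9) = 6944/9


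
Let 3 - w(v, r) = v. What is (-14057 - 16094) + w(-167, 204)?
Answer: -29981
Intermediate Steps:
w(v, r) = 3 - v
(-14057 - 16094) + w(-167, 204) = (-14057 - 16094) + (3 - 1*(-167)) = -30151 + (3 + 167) = -30151 + 170 = -29981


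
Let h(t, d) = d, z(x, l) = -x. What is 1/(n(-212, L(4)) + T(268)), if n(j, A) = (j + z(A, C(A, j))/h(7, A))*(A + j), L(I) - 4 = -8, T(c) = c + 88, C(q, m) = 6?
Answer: 1/46364 ≈ 2.1568e-5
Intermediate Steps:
T(c) = 88 + c
L(I) = -4 (L(I) = 4 - 8 = -4)
n(j, A) = (-1 + j)*(A + j) (n(j, A) = (j + (-A)/A)*(A + j) = (j - 1)*(A + j) = (-1 + j)*(A + j))
1/(n(-212, L(4)) + T(268)) = 1/((-1*(-4) - 1*(-212) - 212*(-4 - 212)) + (88 + 268)) = 1/((4 + 212 - 212*(-216)) + 356) = 1/((4 + 212 + 45792) + 356) = 1/(46008 + 356) = 1/46364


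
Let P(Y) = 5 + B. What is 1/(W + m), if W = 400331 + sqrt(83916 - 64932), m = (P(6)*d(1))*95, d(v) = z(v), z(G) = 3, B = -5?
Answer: 400331/160264890577 - 2*sqrt(4746)/160264890577 ≈ 2.4971e-6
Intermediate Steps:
d(v) = 3
P(Y) = 0 (P(Y) = 5 - 5 = 0)
m = 0 (m = (0*3)*95 = 0*95 = 0)
W = 400331 + 2*sqrt(4746) (W = 400331 + sqrt(18984) = 400331 + 2*sqrt(4746) ≈ 4.0047e+5)
1/(W + m) = 1/((400331 + 2*sqrt(4746)) + 0) = 1/(400331 + 2*sqrt(4746))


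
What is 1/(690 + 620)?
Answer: 1/1310 ≈ 0.00076336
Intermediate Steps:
1/(690 + 620) = 1/1310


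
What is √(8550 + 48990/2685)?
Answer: 2*√68633791/179 ≈ 92.565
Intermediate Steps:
√(8550 + 48990/2685) = √(8550 + 48990*(1/2685)) = √(8550 + 3266/179) = √(1533716/179) = 2*√68633791/179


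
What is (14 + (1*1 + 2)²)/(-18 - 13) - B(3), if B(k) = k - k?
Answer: -23/31 ≈ -0.74194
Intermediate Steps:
B(k) = 0
(14 + (1*1 + 2)²)/(-18 - 13) - B(3) = (14 + (1*1 + 2)²)/(-18 - 13) - 1*0 = (14 + (1 + 2)²)/(-31) + 0 = (14 + 3²)*(-1/31) + 0 = (14 + 9)*(-1/31) + 0 = 23*(-1/31) + 0 = -23/31 + 0 = -23/31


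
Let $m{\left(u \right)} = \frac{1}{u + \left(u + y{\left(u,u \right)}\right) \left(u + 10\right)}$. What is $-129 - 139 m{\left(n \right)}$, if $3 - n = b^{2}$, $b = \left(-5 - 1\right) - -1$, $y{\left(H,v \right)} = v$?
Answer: $- \frac{65413}{506} \approx -129.27$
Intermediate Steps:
$b = -5$ ($b = \left(-5 - 1\right) + 1 = -6 + 1 = -5$)
$n = -22$ ($n = 3 - \left(-5\right)^{2} = 3 - 25 = -22$)
$m{\left(u \right)} = \frac{1}{u + 2 u \left(10 + u\right)}$ ($m{\left(u \right)} = \frac{1}{u + \left(u + u\right) \left(u + 10\right)} = \frac{1}{u + 2 u \left(10 + u\right)}$)
$-129 - 139 m{\left(n \right)} = -129 - 139 \frac{1}{\left(-22\right) \left(21 + 2 \left(-22\right)\right)} = -129 - 139 \left(- \frac{1}{22 \left(21 - 44\right)}\right) = -129 - 139 \left(- \frac{1}{22 \left(-23\right)}\right) = -129 - 139 \left(\left(- \frac{1}{22}\right) \left(- \frac{1}{23}\right)\right) = -129 - \frac{139}{506} = - \frac{65413}{506}$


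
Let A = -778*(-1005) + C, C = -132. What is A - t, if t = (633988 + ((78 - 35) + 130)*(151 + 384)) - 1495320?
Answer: 1550535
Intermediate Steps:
A = 781758 (A = -778*(-1005) - 132 = 781890 - 132 = 781758)
t = -768777 (t = (633988 + (43 + 130)*535) - 1495320 = (633988 + 173*535) - 1495320 = (633988 + 92555) - 1495320 = 726543 - 1495320 = -768777)
A - t = 781758 - 1*(-768777) = 781758 + 768777 = 1550535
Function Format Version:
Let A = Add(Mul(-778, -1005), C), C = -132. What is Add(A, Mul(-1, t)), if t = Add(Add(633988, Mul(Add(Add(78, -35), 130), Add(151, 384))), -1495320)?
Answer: 1550535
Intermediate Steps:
A = 781758 (A = Add(Mul(-778, -1005), -132) = Add(781890, -132) = 781758)
t = -768777 (t = Add(Add(633988, Mul(Add(43, 130), 535)), -1495320) = Add(Add(633988, Mul(173, 535)), -1495320) = Add(Add(633988, 92555), -1495320) = Add(726543, -1495320) = -768777)
Add(A, Mul(-1, t)) = Add(781758, Mul(-1, -768777)) = Add(781758, 768777) = 1550535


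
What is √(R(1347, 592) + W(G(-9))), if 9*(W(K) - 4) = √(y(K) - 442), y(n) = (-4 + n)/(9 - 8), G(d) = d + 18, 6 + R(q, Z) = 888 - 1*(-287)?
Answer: √(10557 + I*√437)/3 ≈ 34.249 + 0.033909*I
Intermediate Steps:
R(q, Z) = 1169 (R(q, Z) = -6 + (888 - 1*(-287)) = -6 + (888 + 287) = -6 + 1175 = 1169)
G(d) = 18 + d
y(n) = -4 + n (y(n) = (-4 + n)/1 = (-4 + n)*1 = -4 + n)
W(K) = 4 + √(-446 + K)/9 (W(K) = 4 + √((-4 + K) - 442)/9 = 4 + √(-446 + K)/9)
√(R(1347, 592) + W(G(-9))) = √(1169 + (4 + √(-446 + (18 - 9))/9)) = √(1169 + (4 + √(-446 + 9)/9)) = √(1169 + (4 + √(-437)/9)) = √(1169 + (4 + (I*√437)/9)) = √(1169 + (4 + I*√437/9)) = √(1173 + I*√437/9)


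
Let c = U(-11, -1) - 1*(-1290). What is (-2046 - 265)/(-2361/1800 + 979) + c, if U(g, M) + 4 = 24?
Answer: 767076430/586613 ≈ 1307.6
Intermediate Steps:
U(g, M) = 20 (U(g, M) = -4 + 24 = 20)
c = 1310 (c = 20 - 1*(-1290) = 20 + 1290 = 1310)
(-2046 - 265)/(-2361/1800 + 979) + c = (-2046 - 265)/(-2361/1800 + 979) + 1310 = -2311/(-2361*1/1800 + 979) + 1310 = -2311/(-787/600 + 979) + 1310 = -2311/586613/600 + 1310 = -2311*600/586613 + 1310 = -1386600/586613 + 1310 = 767076430/586613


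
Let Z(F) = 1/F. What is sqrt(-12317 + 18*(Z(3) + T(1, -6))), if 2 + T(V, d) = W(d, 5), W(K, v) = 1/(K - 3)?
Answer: I*sqrt(12349) ≈ 111.13*I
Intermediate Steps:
W(K, v) = 1/(-3 + K)
T(V, d) = -2 + 1/(-3 + d)
sqrt(-12317 + 18*(Z(3) + T(1, -6))) = sqrt(-12317 + 18*(1/3 + (7 - 2*(-6))/(-3 - 6))) = sqrt(-12317 + 18*(1/3 + (7 + 12)/(-9))) = sqrt(-12317 + 18*(1/3 - 1/9*19)) = sqrt(-12317 + 18*(1/3 - 19/9)) = sqrt(-12317 + 18*(-16/9)) = sqrt(-12317 - 32) = sqrt(-12349) = I*sqrt(12349)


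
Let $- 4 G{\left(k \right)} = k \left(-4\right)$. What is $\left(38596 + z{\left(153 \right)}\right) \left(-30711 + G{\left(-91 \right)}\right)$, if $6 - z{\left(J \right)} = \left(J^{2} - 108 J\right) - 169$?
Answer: $-982152572$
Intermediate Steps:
$z{\left(J \right)} = 175 - J^{2} + 108 J$ ($z{\left(J \right)} = 6 - \left(\left(J^{2} - 108 J\right) - 169\right) = 6 - \left(-169 + J^{2} - 108 J\right) = 6 + \left(169 - J^{2} + 108 J\right) = 175 - J^{2} + 108 J$)
$G{\left(k \right)} = k$ ($G{\left(k \right)} = - \frac{k \left(-4\right)}{4} = - \frac{\left(-4\right) k}{4} = k$)
$\left(38596 + z{\left(153 \right)}\right) \left(-30711 + G{\left(-91 \right)}\right) = \left(38596 + \left(175 - 153^{2} + 108 \cdot 153\right)\right) \left(-30711 - 91\right) = \left(38596 + \left(175 - 23409 + 16524\right)\right) \left(-30802\right) = \left(38596 - 6710\right) \left(-30802\right) = 31886 \left(-30802\right) = -982152572$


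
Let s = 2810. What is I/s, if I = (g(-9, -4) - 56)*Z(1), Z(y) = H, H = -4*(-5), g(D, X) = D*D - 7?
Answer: 36/281 ≈ 0.12811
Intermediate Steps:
g(D, X) = -7 + D**2 (g(D, X) = D**2 - 7 = -7 + D**2)
H = 20
Z(y) = 20
I = 360 (I = ((-7 + (-9)**2) - 56)*20 = ((-7 + 81) - 56)*20 = (74 - 56)*20 = 18*20 = 360)
I/s = 360/2810 = 360*(1/2810) = 36/281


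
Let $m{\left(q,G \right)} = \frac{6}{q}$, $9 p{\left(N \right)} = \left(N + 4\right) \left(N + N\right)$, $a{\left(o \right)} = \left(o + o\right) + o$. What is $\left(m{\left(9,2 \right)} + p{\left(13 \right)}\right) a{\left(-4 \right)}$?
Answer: $- \frac{1792}{3} \approx -597.33$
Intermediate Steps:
$a{\left(o \right)} = 3 o$ ($a{\left(o \right)} = 2 o + o = 3 o$)
$p{\left(N \right)} = \frac{2 N \left(4 + N\right)}{9}$ ($p{\left(N \right)} = \frac{\left(N + 4\right) \left(N + N\right)}{9} = \frac{\left(4 + N\right) 2 N}{9} = \frac{2 N \left(4 + N\right)}{9}$)
$\left(m{\left(9,2 \right)} + p{\left(13 \right)}\right) a{\left(-4 \right)} = \left(\frac{6}{9} + \frac{2}{9} \cdot 13 \left(4 + 13\right)\right) 3 \left(-4\right) = \left(6 \cdot \frac{1}{9} + \frac{2}{9} \cdot 13 \cdot 17\right) \left(-12\right) = \left(\frac{2}{3} + \frac{442}{9}\right) \left(-12\right) = \frac{448}{9} \left(-12\right) = - \frac{1792}{3}$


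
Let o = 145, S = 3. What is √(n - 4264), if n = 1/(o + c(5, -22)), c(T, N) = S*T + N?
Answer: I*√81203478/138 ≈ 65.299*I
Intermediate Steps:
c(T, N) = N + 3*T (c(T, N) = 3*T + N = N + 3*T)
n = 1/138 (n = 1/(145 + (-22 + 3*5)) = 1/(145 + (-22 + 15)) = 1/(145 - 7) = 1/138 ≈ 0.0072464)
√(n - 4264) = √(1/138 - 4264) = √(-588431/138) = I*√81203478/138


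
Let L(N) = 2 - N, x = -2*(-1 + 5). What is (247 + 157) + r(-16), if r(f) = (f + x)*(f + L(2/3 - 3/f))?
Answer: 1521/2 ≈ 760.50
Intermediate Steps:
x = -8 (x = -2*4 = -8)
r(f) = (-8 + f)*(4/3 + f + 3/f) (r(f) = (f - 8)*(f + (2 - (2/3 - 3/f))) = (-8 + f)*(f + (2 - (2*(⅓) - 3/f))) = (-8 + f)*(f + (2 - (⅔ - 3/f))) = (-8 + f)*(f + (2 + (-⅔ + 3/f))) = (-8 + f)*(f + (4/3 + 3/f)) = (-8 + f)*(4/3 + f + 3/f))
(247 + 157) + r(-16) = (247 + 157) + (-23/3 + (-16)² - 24/(-16) - 20/3*(-16)) = 404 + (-23/3 + 256 - 24*(-1/16) + 320/3) = 404 + (-23/3 + 256 + 3/2 + 320/3) = 404 + 713/2 = 1521/2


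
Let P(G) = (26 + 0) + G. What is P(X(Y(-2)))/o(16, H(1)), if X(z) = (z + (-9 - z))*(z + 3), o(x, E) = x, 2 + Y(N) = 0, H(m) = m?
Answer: 17/16 ≈ 1.0625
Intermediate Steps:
Y(N) = -2 (Y(N) = -2 + 0 = -2)
X(z) = -27 - 9*z (X(z) = -9*(3 + z) = -27 - 9*z)
P(G) = 26 + G
P(X(Y(-2)))/o(16, H(1)) = (26 + (-27 - 9*(-2)))/16 = (26 + (-27 + 18))*(1/16) = (26 - 9)*(1/16) = 17*(1/16) = 17/16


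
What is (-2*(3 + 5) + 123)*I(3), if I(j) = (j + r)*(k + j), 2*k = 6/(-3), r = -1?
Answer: 428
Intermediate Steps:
k = -1 (k = (6/(-3))/2 = (6*(-⅓))/2 = (½)*(-2) = -1)
I(j) = (-1 + j)² (I(j) = (j - 1)*(-1 + j) = (-1 + j)*(-1 + j) = (-1 + j)²)
(-2*(3 + 5) + 123)*I(3) = (-2*(3 + 5) + 123)*(1 + 3² - 2*3) = (-2*8 + 123)*(1 + 9 - 6) = (-16 + 123)*4 = 107*4 = 428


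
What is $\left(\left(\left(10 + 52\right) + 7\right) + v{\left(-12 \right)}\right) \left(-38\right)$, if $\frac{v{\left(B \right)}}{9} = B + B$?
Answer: $5586$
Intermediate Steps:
$v{\left(B \right)} = 18 B$ ($v{\left(B \right)} = 9 \left(B + B\right) = 9 \cdot 2 B = 18 B$)
$\left(\left(\left(10 + 52\right) + 7\right) + v{\left(-12 \right)}\right) \left(-38\right) = \left(\left(\left(10 + 52\right) + 7\right) + 18 \left(-12\right)\right) \left(-38\right) = \left(\left(62 + 7\right) - 216\right) \left(-38\right) = \left(69 - 216\right) \left(-38\right) = \left(-147\right) \left(-38\right) = 5586$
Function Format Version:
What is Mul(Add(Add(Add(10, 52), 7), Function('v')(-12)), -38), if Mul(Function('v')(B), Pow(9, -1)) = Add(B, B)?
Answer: 5586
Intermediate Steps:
Function('v')(B) = Mul(18, B) (Function('v')(B) = Mul(9, Add(B, B)) = Mul(9, Mul(2, B)) = Mul(18, B))
Mul(Add(Add(Add(10, 52), 7), Function('v')(-12)), -38) = Mul(Add(Add(Add(10, 52), 7), Mul(18, -12)), -38) = Mul(Add(Add(62, 7), -216), -38) = Mul(Add(69, -216), -38) = Mul(-147, -38) = 5586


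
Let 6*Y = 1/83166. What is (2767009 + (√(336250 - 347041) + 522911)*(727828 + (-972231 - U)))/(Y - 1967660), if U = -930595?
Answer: -179049800568131316/981854469359 - 1027221189696*I*√1199/981854469359 ≈ -1.8236e+5 - 36.227*I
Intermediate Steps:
Y = 1/498996 (Y = (⅙)/83166 = (⅙)*(1/83166) = 1/498996 ≈ 2.0040e-6)
(2767009 + (√(336250 - 347041) + 522911)*(727828 + (-972231 - U)))/(Y - 1967660) = (2767009 + (√(336250 - 347041) + 522911)*(727828 + (-972231 - 1*(-930595))))/(1/498996 - 1967660) = (2767009 + (√(-10791) + 522911)*(727828 + (-972231 + 930595)))/(-981854469359/498996) = (2767009 + (3*I*√1199 + 522911)*(727828 - 41636))*(-498996/981854469359) = (2767009 + (522911 + 3*I*√1199)*686192)*(-498996/981854469359) = (2767009 + (358817344912 + 2058576*I*√1199))*(-498996/981854469359) = (358820111921 + 2058576*I*√1199)*(-498996/981854469359) = -179049800568131316/981854469359 - 1027221189696*I*√1199/981854469359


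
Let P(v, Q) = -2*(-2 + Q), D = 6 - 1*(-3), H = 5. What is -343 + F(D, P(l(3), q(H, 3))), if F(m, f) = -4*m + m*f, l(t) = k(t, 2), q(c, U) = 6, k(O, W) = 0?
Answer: -451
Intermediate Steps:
l(t) = 0
D = 9 (D = 6 + 3 = 9)
P(v, Q) = 4 - 2*Q
F(m, f) = -4*m + f*m
-343 + F(D, P(l(3), q(H, 3))) = -343 + 9*(-4 + (4 - 2*6)) = -343 + 9*(-4 + (4 - 12)) = -343 + 9*(-4 - 8) = -343 + 9*(-12) = -343 - 108 = -451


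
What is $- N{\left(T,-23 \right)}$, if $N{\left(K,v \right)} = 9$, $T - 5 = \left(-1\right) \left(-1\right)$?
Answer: $-9$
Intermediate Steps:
$T = 6$ ($T = 5 - -1 = 5 + 1 = 6$)
$- N{\left(T,-23 \right)} = \left(-1\right) 9 = -9$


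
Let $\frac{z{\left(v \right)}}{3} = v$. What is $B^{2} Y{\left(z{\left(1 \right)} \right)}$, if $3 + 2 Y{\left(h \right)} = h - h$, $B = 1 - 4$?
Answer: $- \frac{27}{2} \approx -13.5$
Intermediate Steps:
$z{\left(v \right)} = 3 v$
$B = -3$ ($B = 1 - 4 = -3$)
$Y{\left(h \right)} = - \frac{3}{2}$ ($Y{\left(h \right)} = - \frac{3}{2} + \frac{h - h}{2} = - \frac{3}{2} + \frac{1}{2} \cdot 0 = - \frac{3}{2} + 0 = - \frac{3}{2}$)
$B^{2} Y{\left(z{\left(1 \right)} \right)} = \left(-3\right)^{2} \left(- \frac{3}{2}\right) = 9 \left(- \frac{3}{2}\right) = - \frac{27}{2}$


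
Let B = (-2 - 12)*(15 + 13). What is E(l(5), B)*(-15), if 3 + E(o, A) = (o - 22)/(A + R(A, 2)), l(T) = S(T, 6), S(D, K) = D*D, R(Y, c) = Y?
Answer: 35325/784 ≈ 45.057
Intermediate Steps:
S(D, K) = D**2
B = -392 (B = -14*28 = -392)
l(T) = T**2
E(o, A) = -3 + (-22 + o)/(2*A) (E(o, A) = -3 + (o - 22)/(A + A) = -3 + (-22 + o)/((2*A)) = -3 + (-22 + o)*(1/(2*A)) = -3 + (-22 + o)/(2*A))
E(l(5), B)*(-15) = ((1/2)*(-22 + 5**2 - 6*(-392))/(-392))*(-15) = ((1/2)*(-1/392)*(-22 + 25 + 2352))*(-15) = ((1/2)*(-1/392)*2355)*(-15) = -2355/784*(-15) = 35325/784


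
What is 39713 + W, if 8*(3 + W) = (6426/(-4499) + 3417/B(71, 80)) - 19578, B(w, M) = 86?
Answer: 115354657675/3095312 ≈ 37268.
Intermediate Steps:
W = -7569467781/3095312 (W = -3 + ((6426/(-4499) + 3417/86) - 19578)/8 = -3 + ((6426*(-1/4499) + 3417*(1/86)) - 19578)/8 = -3 + ((-6426/4499 + 3417/86) - 19578)/8 = -3 + (14820447/386914 - 19578)/8 = -3 + (1/8)*(-7560181845/386914) = -3 - 7560181845/3095312 = -7569467781/3095312 ≈ -2445.5)
39713 + W = 39713 - 7569467781/3095312 = 115354657675/3095312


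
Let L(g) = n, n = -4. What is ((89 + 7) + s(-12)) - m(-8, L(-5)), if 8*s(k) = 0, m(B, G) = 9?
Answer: 87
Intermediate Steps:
L(g) = -4
s(k) = 0 (s(k) = (⅛)*0 = 0)
((89 + 7) + s(-12)) - m(-8, L(-5)) = ((89 + 7) + 0) - 1*9 = (96 + 0) - 9 = 96 - 9 = 87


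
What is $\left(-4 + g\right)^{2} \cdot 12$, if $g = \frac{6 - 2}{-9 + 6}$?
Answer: $\frac{1024}{3} \approx 341.33$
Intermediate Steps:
$g = - \frac{4}{3}$ ($g = \frac{4}{-3} = 4 \left(- \frac{1}{3}\right) = - \frac{4}{3} \approx -1.3333$)
$\left(-4 + g\right)^{2} \cdot 12 = \left(-4 - \frac{4}{3}\right)^{2} \cdot 12 = \left(- \frac{16}{3}\right)^{2} \cdot 12 = \frac{256}{9} \cdot 12 = \frac{1024}{3}$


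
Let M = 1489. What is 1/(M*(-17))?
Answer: -1/25313 ≈ -3.9505e-5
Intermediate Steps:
1/(M*(-17)) = 1/(1489*(-17)) = 1/(-25313) = -1/25313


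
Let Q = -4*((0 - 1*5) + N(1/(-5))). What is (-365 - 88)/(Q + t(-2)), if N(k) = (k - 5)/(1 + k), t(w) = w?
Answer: -453/44 ≈ -10.295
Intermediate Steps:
N(k) = (-5 + k)/(1 + k)
Q = 46 (Q = -4*((0 - 1*5) + (-5 + 1/(-5))/(1 + 1/(-5))) = -4*((0 - 5) + (-5 - ⅕)/(1 - ⅕)) = -4*(-5 - 26/5/(⅘)) = -4*(-5 + (5/4)*(-26/5)) = -4*(-5 - 13/2) = -4*(-23/2) = 46)
(-365 - 88)/(Q + t(-2)) = (-365 - 88)/(46 - 2) = -453/44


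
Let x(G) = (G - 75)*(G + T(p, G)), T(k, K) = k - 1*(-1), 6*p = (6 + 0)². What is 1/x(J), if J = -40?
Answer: 1/3795 ≈ 0.00026350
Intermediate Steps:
p = 6 (p = (6 + 0)²/6 = (⅙)*6² = (⅙)*36 = 6)
T(k, K) = 1 + k (T(k, K) = k + 1 = 1 + k)
x(G) = (-75 + G)*(7 + G) (x(G) = (G - 75)*(G + (1 + 6)) = (-75 + G)*(G + 7) = (-75 + G)*(7 + G))
1/x(J) = 1/(-525 + (-40)² - 68*(-40)) = 1/(-525 + 1600 + 2720) = 1/3795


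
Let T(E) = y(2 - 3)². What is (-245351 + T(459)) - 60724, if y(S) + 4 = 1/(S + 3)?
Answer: -1224251/4 ≈ -3.0606e+5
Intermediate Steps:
y(S) = -4 + 1/(3 + S) (y(S) = -4 + 1/(S + 3) = -4 + 1/(3 + S))
T(E) = 49/4 (T(E) = ((-11 - 4*(2 - 3))/(3 + (2 - 3)))² = ((-11 - 4*(-1))/(3 - 1))² = ((-11 + 4)/2)² = ((½)*(-7))² = (-7/2)² = 49/4)
(-245351 + T(459)) - 60724 = (-245351 + 49/4) - 60724 = -981355/4 - 60724 = -1224251/4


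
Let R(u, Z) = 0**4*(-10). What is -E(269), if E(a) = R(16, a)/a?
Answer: 0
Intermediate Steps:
R(u, Z) = 0 (R(u, Z) = 0*(-10) = 0)
E(a) = 0 (E(a) = 0/a = 0)
-E(269) = -1*0 = 0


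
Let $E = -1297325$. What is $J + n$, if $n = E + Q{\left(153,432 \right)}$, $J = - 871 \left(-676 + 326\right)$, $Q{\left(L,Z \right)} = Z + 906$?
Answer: $-991137$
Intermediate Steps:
$Q{\left(L,Z \right)} = 906 + Z$
$J = 304850$ ($J = \left(-871\right) \left(-350\right) = 304850$)
$n = -1295987$ ($n = -1297325 + \left(906 + 432\right) = -1297325 + 1338 = -1295987$)
$J + n = 304850 - 1295987 = -991137$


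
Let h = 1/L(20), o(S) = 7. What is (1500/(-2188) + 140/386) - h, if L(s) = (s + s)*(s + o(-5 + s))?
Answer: -36917371/114016680 ≈ -0.32379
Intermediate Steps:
L(s) = 2*s*(7 + s) (L(s) = (s + s)*(s + 7) = (2*s)*(7 + s) = 2*s*(7 + s))
h = 1/1080 (h = 1/(2*20*(7 + 20)) = 1/(2*20*27) = 1/1080 ≈ 0.00092593)
(1500/(-2188) + 140/386) - h = (1500/(-2188) + 140/386) - 1*1/1080 = (1500*(-1/2188) + 140*(1/386)) - 1/1080 = (-375/547 + 70/193) - 1/1080 = -34085/105571 - 1/1080 = -36917371/114016680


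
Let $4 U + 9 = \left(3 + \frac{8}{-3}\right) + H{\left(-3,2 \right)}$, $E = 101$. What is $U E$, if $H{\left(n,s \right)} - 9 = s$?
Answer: $\frac{707}{12} \approx 58.917$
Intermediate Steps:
$H{\left(n,s \right)} = 9 + s$
$U = \frac{7}{12}$ ($U = - \frac{9}{4} + \frac{\left(3 + \frac{8}{-3}\right) + \left(9 + 2\right)}{4} = - \frac{9}{4} + \frac{\left(3 + 8 \left(- \frac{1}{3}\right)\right) + 11}{4} = - \frac{9}{4} + \frac{\left(3 - \frac{8}{3}\right) + 11}{4} = - \frac{9}{4} + \frac{\frac{1}{3} + 11}{4} = - \frac{9}{4} + \frac{1}{4} \cdot \frac{34}{3} = - \frac{9}{4} + \frac{17}{6} = \frac{7}{12} \approx 0.58333$)
$U E = \frac{7}{12} \cdot 101 = \frac{707}{12}$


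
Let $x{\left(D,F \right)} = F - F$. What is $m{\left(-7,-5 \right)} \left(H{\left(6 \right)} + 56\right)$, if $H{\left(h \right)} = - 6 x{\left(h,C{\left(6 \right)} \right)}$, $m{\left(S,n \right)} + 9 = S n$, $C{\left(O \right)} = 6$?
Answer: $1456$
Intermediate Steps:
$m{\left(S,n \right)} = -9 + S n$
$x{\left(D,F \right)} = 0$
$H{\left(h \right)} = 0$ ($H{\left(h \right)} = \left(-6\right) 0 = 0$)
$m{\left(-7,-5 \right)} \left(H{\left(6 \right)} + 56\right) = \left(-9 - -35\right) \left(0 + 56\right) = \left(-9 + 35\right) 56 = 26 \cdot 56 = 1456$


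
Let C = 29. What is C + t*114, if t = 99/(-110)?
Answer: -368/5 ≈ -73.600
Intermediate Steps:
t = -9/10 (t = 99*(-1/110) = -9/10 ≈ -0.90000)
C + t*114 = 29 - 9/10*114 = 29 - 513/5 = -368/5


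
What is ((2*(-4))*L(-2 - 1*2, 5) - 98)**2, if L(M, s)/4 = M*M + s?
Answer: 592900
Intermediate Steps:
L(M, s) = 4*s + 4*M**2 (L(M, s) = 4*(M*M + s) = 4*(M**2 + s) = 4*(s + M**2) = 4*s + 4*M**2)
((2*(-4))*L(-2 - 1*2, 5) - 98)**2 = ((2*(-4))*(4*5 + 4*(-2 - 1*2)**2) - 98)**2 = (-8*(20 + 4*(-2 - 2)**2) - 98)**2 = (-8*(20 + 4*(-4)**2) - 98)**2 = (-8*(20 + 4*16) - 98)**2 = (-8*(20 + 64) - 98)**2 = (-8*84 - 98)**2 = (-672 - 98)**2 = (-770)**2 = 592900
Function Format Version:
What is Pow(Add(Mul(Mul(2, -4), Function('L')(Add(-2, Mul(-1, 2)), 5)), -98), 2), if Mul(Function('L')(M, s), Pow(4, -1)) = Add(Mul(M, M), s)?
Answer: 592900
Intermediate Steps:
Function('L')(M, s) = Add(Mul(4, s), Mul(4, Pow(M, 2))) (Function('L')(M, s) = Mul(4, Add(Mul(M, M), s)) = Mul(4, Add(Pow(M, 2), s)) = Mul(4, Add(s, Pow(M, 2))) = Add(Mul(4, s), Mul(4, Pow(M, 2))))
Pow(Add(Mul(Mul(2, -4), Function('L')(Add(-2, Mul(-1, 2)), 5)), -98), 2) = Pow(Add(Mul(Mul(2, -4), Add(Mul(4, 5), Mul(4, Pow(Add(-2, Mul(-1, 2)), 2)))), -98), 2) = Pow(Add(Mul(-8, Add(20, Mul(4, Pow(Add(-2, -2), 2)))), -98), 2) = Pow(Add(Mul(-8, Add(20, Mul(4, Pow(-4, 2)))), -98), 2) = Pow(Add(Mul(-8, Add(20, Mul(4, 16))), -98), 2) = Pow(Add(Mul(-8, Add(20, 64)), -98), 2) = Pow(Add(Mul(-8, 84), -98), 2) = Pow(Add(-672, -98), 2) = Pow(-770, 2) = 592900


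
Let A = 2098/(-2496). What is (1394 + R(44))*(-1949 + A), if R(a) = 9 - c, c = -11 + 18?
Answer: -849256949/312 ≈ -2.7220e+6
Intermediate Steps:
c = 7
A = -1049/1248 (A = 2098*(-1/2496) = -1049/1248 ≈ -0.84054)
R(a) = 2 (R(a) = 9 - 1*7 = 9 - 7 = 2)
(1394 + R(44))*(-1949 + A) = (1394 + 2)*(-1949 - 1049/1248) = 1396*(-2433401/1248) = -849256949/312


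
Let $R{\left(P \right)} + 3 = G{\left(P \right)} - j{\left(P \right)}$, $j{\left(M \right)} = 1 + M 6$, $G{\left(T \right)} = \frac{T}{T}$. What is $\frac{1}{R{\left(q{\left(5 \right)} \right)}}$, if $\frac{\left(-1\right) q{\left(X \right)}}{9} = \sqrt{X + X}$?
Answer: $\frac{1}{9717} + \frac{6 \sqrt{10}}{3239} \approx 0.0059608$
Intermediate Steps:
$G{\left(T \right)} = 1$
$q{\left(X \right)} = - 9 \sqrt{2} \sqrt{X}$ ($q{\left(X \right)} = - 9 \sqrt{X + X} = - 9 \sqrt{2 X} = - 9 \sqrt{2} \sqrt{X}$)
$j{\left(M \right)} = 1 + 6 M$
$R{\left(P \right)} = -3 - 6 P$ ($R{\left(P \right)} = -3 + \left(1 - \left(1 + 6 P\right)\right) = -3 - 6 P$)
$\frac{1}{R{\left(q{\left(5 \right)} \right)}} = \frac{1}{-3 - 6 \left(- 9 \sqrt{2} \sqrt{5}\right)} = \frac{1}{-3 - 6 \left(- 9 \sqrt{10}\right)} = \frac{1}{-3 + 54 \sqrt{10}}$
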